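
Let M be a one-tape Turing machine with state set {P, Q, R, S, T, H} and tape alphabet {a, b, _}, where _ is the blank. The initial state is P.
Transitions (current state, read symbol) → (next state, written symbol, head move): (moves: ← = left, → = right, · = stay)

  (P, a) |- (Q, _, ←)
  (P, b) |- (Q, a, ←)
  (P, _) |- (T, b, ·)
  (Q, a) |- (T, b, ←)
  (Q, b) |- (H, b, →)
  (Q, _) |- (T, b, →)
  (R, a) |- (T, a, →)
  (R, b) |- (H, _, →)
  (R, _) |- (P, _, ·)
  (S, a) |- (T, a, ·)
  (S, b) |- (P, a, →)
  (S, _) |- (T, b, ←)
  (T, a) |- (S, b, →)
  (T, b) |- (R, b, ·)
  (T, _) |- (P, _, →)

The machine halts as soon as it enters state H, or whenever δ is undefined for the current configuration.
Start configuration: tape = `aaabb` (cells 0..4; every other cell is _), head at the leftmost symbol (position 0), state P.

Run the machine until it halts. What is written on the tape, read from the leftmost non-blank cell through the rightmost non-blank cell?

bbbbba

state=P head=0 tape=_[a]aabb__   (P,a)→(Q,_,←)
state=Q head=-1 tape=[_]_aabb__   (Q,_)→(T,b,→)
state=T head=0 tape=b[_]aabb__   (T,_)→(P,_,→)
state=P head=1 tape=b_[a]abb__   (P,a)→(Q,_,←)
state=Q head=0 tape=b[_]_abb__   (Q,_)→(T,b,→)
state=T head=1 tape=bb[_]abb__   (T,_)→(P,_,→)
state=P head=2 tape=bb_[a]bb__   (P,a)→(Q,_,←)
state=Q head=1 tape=bb[_]_bb__   (Q,_)→(T,b,→)
state=T head=2 tape=bbb[_]bb__   (T,_)→(P,_,→)
state=P head=3 tape=bbb_[b]b__   (P,b)→(Q,a,←)
state=Q head=2 tape=bbb[_]ab__   (Q,_)→(T,b,→)
state=T head=3 tape=bbbb[a]b__   (T,a)→(S,b,→)
state=S head=4 tape=bbbbb[b]__   (S,b)→(P,a,→)
state=P head=5 tape=bbbbba[_]_   (P,_)→(T,b,·)
state=T head=5 tape=bbbbba[b]_   (T,b)→(R,b,·)
state=R head=5 tape=bbbbba[b]_   (R,b)→(H,_,→)
state=H head=6 tape=bbbbba_[_]
The non-blank tape span at halt is bbbbba.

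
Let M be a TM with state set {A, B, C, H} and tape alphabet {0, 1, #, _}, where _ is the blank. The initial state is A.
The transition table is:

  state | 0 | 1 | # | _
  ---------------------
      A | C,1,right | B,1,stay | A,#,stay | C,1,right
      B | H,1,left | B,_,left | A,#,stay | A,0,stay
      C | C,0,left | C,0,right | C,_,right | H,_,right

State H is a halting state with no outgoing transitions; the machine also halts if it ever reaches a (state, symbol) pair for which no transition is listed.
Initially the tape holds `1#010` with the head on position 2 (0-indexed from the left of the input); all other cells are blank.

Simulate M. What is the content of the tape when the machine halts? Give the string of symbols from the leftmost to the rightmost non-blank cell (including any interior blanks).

1_000

A | 1#[0]10   read 0 → write 1, move right, go to C
C | 1#1[1]0   read 1 → write 0, move right, go to C
C | 1#10[0]   read 0 → write 0, move left, go to C
C | 1#1[0]0   read 0 → write 0, move left, go to C
C | 1#[1]00   read 1 → write 0, move right, go to C
C | 1#0[0]0   read 0 → write 0, move left, go to C
C | 1#[0]00   read 0 → write 0, move left, go to C
C | 1[#]000   read # → write _, move right, go to C
C | 1_[0]00   read 0 → write 0, move left, go to C
C | 1[_]000   read _ → write _, move right, go to H
H | 1_[0]00
The non-blank tape span at halt is 1_000.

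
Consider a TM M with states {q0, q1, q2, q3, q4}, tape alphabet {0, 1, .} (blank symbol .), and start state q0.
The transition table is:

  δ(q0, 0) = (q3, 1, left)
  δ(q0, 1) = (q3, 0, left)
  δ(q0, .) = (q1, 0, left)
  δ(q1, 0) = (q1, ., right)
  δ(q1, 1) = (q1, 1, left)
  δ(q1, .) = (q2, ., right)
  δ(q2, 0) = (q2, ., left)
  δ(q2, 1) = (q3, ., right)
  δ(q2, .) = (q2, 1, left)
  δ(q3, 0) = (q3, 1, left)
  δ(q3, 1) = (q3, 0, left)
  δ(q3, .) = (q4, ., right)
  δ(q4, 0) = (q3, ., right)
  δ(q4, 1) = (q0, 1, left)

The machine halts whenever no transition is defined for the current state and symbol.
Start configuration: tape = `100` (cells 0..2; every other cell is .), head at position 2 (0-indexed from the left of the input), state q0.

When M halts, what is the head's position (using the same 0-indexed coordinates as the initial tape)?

q0 | .10[0]..   read 0 → write 1, move left, go to q3
q3 | .1[0]1..   read 0 → write 1, move left, go to q3
q3 | .[1]11..   read 1 → write 0, move left, go to q3
q3 | [.]011..   read . → write ., move right, go to q4
q4 | .[0]11..   read 0 → write ., move right, go to q3
q3 | ..[1]1..   read 1 → write 0, move left, go to q3
q3 | .[.]01..   read . → write ., move right, go to q4
q4 | ..[0]1..   read 0 → write ., move right, go to q3
q3 | ...[1]..   read 1 → write 0, move left, go to q3
q3 | ..[.]0..   read . → write ., move right, go to q4
q4 | ...[0]..   read 0 → write ., move right, go to q3
q3 | ....[.].   read . → write ., move right, go to q4
q4 | .....[.]
At halt the head is at cell 4.

4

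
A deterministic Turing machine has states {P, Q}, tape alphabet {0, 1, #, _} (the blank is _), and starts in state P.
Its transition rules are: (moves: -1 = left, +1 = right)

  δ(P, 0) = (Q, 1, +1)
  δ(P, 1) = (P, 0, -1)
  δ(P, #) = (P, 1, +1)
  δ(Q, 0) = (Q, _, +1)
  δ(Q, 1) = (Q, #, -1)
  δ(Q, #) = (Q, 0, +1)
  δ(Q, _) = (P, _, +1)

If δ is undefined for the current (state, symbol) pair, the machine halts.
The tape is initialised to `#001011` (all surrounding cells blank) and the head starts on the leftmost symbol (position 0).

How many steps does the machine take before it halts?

18

P | [#]001011   read # → write 1, move +1, go to P
P | 1[0]01011   read 0 → write 1, move +1, go to Q
Q | 11[0]1011   read 0 → write _, move +1, go to Q
Q | 11_[1]011   read 1 → write #, move -1, go to Q
Q | 11[_]#011   read _ → write _, move +1, go to P
P | 11_[#]011   read # → write 1, move +1, go to P
P | 11_1[0]11   read 0 → write 1, move +1, go to Q
Q | 11_11[1]1   read 1 → write #, move -1, go to Q
Q | 11_1[1]#1   read 1 → write #, move -1, go to Q
Q | 11_[1]##1   read 1 → write #, move -1, go to Q
Q | 11[_]###1   read _ → write _, move +1, go to P
P | 11_[#]##1   read # → write 1, move +1, go to P
P | 11_1[#]#1   read # → write 1, move +1, go to P
P | 11_11[#]1   read # → write 1, move +1, go to P
P | 11_111[1]   read 1 → write 0, move -1, go to P
P | 11_11[1]0   read 1 → write 0, move -1, go to P
P | 11_1[1]00   read 1 → write 0, move -1, go to P
P | 11_[1]000   read 1 → write 0, move -1, go to P
P | 11[_]0000
M halts after 18 transitions.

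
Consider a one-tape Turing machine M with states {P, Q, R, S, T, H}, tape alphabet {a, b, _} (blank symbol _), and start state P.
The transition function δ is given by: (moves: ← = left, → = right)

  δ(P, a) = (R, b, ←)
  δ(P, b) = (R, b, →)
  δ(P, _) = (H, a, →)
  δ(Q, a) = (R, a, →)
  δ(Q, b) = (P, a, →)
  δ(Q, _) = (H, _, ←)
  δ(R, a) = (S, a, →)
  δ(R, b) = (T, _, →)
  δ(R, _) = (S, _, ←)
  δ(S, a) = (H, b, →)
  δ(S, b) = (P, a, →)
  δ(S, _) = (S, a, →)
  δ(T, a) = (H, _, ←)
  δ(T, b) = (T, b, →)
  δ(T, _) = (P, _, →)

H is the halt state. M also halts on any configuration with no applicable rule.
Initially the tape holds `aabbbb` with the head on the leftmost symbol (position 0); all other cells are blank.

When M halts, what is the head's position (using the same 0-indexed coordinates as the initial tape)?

P | __[a]abbbb___   read a → write b, move ←, go to R
R | _[_]babbbb___   read _ → write _, move ←, go to S
S | [_]_babbbb___   read _ → write a, move →, go to S
S | a[_]babbbb___   read _ → write a, move →, go to S
S | aa[b]abbbb___   read b → write a, move →, go to P
P | aaa[a]bbbb___   read a → write b, move ←, go to R
R | aa[a]bbbbb___   read a → write a, move →, go to S
S | aaa[b]bbbb___   read b → write a, move →, go to P
P | aaaa[b]bbb___   read b → write b, move →, go to R
R | aaaab[b]bb___   read b → write _, move →, go to T
T | aaaab_[b]b___   read b → write b, move →, go to T
T | aaaab_b[b]___   read b → write b, move →, go to T
T | aaaab_bb[_]__   read _ → write _, move →, go to P
P | aaaab_bb_[_]_   read _ → write a, move →, go to H
H | aaaab_bb_a[_]
At halt the head is at cell 8.

8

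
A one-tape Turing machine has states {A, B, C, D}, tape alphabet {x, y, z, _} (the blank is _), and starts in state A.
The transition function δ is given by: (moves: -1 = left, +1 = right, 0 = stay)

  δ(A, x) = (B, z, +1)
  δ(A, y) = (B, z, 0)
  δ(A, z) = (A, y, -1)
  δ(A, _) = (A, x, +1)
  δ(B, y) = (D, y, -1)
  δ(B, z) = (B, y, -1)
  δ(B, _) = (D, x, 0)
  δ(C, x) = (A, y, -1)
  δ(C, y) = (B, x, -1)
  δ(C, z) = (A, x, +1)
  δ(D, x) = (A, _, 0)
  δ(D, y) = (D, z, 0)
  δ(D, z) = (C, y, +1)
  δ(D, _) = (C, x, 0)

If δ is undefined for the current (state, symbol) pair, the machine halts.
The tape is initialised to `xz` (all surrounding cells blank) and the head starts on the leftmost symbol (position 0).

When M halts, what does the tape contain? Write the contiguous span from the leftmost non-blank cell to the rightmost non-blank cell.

xyy

state=A head=0 tape=_[x]z   (A,x)→(B,z,+1)
state=B head=1 tape=_z[z]   (B,z)→(B,y,-1)
state=B head=0 tape=_[z]y   (B,z)→(B,y,-1)
state=B head=-1 tape=[_]yy   (B,_)→(D,x,0)
state=D head=-1 tape=[x]yy   (D,x)→(A,_,0)
state=A head=-1 tape=[_]yy   (A,_)→(A,x,+1)
state=A head=0 tape=x[y]y   (A,y)→(B,z,0)
state=B head=0 tape=x[z]y   (B,z)→(B,y,-1)
state=B head=-1 tape=[x]yy
The non-blank tape span at halt is xyy.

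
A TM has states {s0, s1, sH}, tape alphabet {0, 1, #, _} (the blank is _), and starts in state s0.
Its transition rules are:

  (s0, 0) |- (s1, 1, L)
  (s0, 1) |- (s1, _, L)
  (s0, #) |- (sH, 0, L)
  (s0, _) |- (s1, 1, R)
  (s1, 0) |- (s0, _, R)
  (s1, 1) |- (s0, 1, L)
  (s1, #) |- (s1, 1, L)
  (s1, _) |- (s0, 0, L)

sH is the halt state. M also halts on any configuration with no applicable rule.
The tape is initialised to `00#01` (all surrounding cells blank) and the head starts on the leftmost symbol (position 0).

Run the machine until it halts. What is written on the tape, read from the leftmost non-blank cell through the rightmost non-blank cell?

s0 | ____[0]0#01   read 0 → write 1, move L, go to s1
s1 | ___[_]10#01   read _ → write 0, move L, go to s0
s0 | __[_]010#01   read _ → write 1, move R, go to s1
s1 | __1[0]10#01   read 0 → write _, move R, go to s0
s0 | __1_[1]0#01   read 1 → write _, move L, go to s1
s1 | __1[_]_0#01   read _ → write 0, move L, go to s0
s0 | __[1]0_0#01   read 1 → write _, move L, go to s1
s1 | _[_]_0_0#01   read _ → write 0, move L, go to s0
s0 | [_]0_0_0#01   read _ → write 1, move R, go to s1
s1 | 1[0]_0_0#01   read 0 → write _, move R, go to s0
s0 | 1_[_]0_0#01   read _ → write 1, move R, go to s1
s1 | 1_1[0]_0#01   read 0 → write _, move R, go to s0
s0 | 1_1_[_]0#01   read _ → write 1, move R, go to s1
s1 | 1_1_1[0]#01   read 0 → write _, move R, go to s0
s0 | 1_1_1_[#]01   read # → write 0, move L, go to sH
sH | 1_1_1[_]001
The non-blank tape span at halt is 1_1_1_001.

1_1_1_001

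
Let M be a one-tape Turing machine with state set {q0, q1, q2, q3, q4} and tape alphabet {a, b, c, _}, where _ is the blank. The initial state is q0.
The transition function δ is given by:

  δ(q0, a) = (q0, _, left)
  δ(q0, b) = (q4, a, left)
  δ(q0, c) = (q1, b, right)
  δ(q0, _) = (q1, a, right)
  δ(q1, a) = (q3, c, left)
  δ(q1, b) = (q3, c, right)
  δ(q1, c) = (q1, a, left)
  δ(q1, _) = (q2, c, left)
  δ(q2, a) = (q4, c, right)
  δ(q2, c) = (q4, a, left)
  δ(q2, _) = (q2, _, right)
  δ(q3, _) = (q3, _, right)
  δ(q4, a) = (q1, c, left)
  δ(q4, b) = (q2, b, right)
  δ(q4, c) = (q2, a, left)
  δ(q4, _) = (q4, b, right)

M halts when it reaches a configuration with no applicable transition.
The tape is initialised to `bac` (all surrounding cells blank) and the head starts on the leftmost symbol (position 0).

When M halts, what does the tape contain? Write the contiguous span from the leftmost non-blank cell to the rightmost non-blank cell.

state=q0 head=0 tape=_[b]ac   (q0,b)→(q4,a,left)
state=q4 head=-1 tape=[_]aac   (q4,_)→(q4,b,right)
state=q4 head=0 tape=b[a]ac   (q4,a)→(q1,c,left)
state=q1 head=-1 tape=[b]cac   (q1,b)→(q3,c,right)
state=q3 head=0 tape=c[c]ac
The non-blank tape span at halt is ccac.

ccac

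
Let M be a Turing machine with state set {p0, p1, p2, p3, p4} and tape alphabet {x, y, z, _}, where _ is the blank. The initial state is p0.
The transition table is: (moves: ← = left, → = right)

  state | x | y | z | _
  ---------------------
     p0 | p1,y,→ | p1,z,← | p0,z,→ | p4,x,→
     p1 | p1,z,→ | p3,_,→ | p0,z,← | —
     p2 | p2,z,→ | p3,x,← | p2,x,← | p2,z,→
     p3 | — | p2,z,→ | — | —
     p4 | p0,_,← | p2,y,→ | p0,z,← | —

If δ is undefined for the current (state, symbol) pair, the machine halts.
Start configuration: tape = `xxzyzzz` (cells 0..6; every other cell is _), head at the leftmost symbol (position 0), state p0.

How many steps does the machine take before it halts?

14

p0 | [x]xzyzzz__   read x → write y, move →, go to p1
p1 | y[x]zyzzz__   read x → write z, move →, go to p1
p1 | yz[z]yzzz__   read z → write z, move ←, go to p0
p0 | y[z]zyzzz__   read z → write z, move →, go to p0
p0 | yz[z]yzzz__   read z → write z, move →, go to p0
p0 | yzz[y]zzz__   read y → write z, move ←, go to p1
p1 | yz[z]zzzz__   read z → write z, move ←, go to p0
p0 | y[z]zzzzz__   read z → write z, move →, go to p0
p0 | yz[z]zzzz__   read z → write z, move →, go to p0
p0 | yzz[z]zzz__   read z → write z, move →, go to p0
p0 | yzzz[z]zz__   read z → write z, move →, go to p0
p0 | yzzzz[z]z__   read z → write z, move →, go to p0
p0 | yzzzzz[z]__   read z → write z, move →, go to p0
p0 | yzzzzzz[_]_   read _ → write x, move →, go to p4
p4 | yzzzzzzx[_]
M halts after 14 transitions.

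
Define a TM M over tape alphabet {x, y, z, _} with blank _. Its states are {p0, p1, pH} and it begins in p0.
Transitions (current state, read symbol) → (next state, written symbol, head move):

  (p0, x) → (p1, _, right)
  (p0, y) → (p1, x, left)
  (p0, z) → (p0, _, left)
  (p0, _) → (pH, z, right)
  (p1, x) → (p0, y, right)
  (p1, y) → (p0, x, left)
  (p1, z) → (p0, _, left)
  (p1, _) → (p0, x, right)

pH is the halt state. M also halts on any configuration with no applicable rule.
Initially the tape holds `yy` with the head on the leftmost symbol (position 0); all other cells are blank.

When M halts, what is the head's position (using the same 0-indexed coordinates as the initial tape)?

1

p0 | _[y]y   read y → write x, move left, go to p1
p1 | [_]xy   read _ → write x, move right, go to p0
p0 | x[x]y   read x → write _, move right, go to p1
p1 | x_[y]   read y → write x, move left, go to p0
p0 | x[_]x   read _ → write z, move right, go to pH
pH | xz[x]
At halt the head is at cell 1.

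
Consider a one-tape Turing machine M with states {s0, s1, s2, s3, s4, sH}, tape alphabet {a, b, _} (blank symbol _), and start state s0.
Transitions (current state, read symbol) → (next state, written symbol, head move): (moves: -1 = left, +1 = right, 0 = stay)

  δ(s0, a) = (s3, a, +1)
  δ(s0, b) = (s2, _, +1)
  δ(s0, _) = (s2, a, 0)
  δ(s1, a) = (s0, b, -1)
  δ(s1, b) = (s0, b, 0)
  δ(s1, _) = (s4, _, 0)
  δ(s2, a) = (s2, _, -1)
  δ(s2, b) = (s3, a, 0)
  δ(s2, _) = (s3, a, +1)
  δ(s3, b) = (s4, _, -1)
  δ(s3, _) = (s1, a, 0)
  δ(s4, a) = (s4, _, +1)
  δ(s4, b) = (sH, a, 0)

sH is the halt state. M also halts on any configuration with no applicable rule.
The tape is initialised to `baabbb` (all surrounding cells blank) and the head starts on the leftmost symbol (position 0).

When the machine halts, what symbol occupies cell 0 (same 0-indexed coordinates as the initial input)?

_

state=s0 head=0 tape=[b]aabbb   (s0,b)→(s2,_,+1)
state=s2 head=1 tape=_[a]abbb   (s2,a)→(s2,_,-1)
state=s2 head=0 tape=[_]_abbb   (s2,_)→(s3,a,+1)
state=s3 head=1 tape=a[_]abbb   (s3,_)→(s1,a,0)
state=s1 head=1 tape=a[a]abbb   (s1,a)→(s0,b,-1)
state=s0 head=0 tape=[a]babbb   (s0,a)→(s3,a,+1)
state=s3 head=1 tape=a[b]abbb   (s3,b)→(s4,_,-1)
state=s4 head=0 tape=[a]_abbb   (s4,a)→(s4,_,+1)
state=s4 head=1 tape=_[_]abbb
Cell 0 holds _ when M halts.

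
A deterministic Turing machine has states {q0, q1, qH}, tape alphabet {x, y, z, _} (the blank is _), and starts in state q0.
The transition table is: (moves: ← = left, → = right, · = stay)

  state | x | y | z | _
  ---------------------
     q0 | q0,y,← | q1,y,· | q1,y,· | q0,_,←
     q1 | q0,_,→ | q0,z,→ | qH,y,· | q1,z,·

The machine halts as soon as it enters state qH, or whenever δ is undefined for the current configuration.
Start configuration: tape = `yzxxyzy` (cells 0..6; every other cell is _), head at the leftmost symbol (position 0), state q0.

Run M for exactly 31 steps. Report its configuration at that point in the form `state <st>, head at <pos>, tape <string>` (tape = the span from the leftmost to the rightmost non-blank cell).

q0 | [y]zxxyzy_   read y → write y, move ·, go to q1
q1 | [y]zxxyzy_   read y → write z, move →, go to q0
q0 | z[z]xxyzy_   read z → write y, move ·, go to q1
q1 | z[y]xxyzy_   read y → write z, move →, go to q0
q0 | zz[x]xyzy_   read x → write y, move ←, go to q0
q0 | z[z]yxyzy_   read z → write y, move ·, go to q1
q1 | z[y]yxyzy_   read y → write z, move →, go to q0
q0 | zz[y]xyzy_   read y → write y, move ·, go to q1
q1 | zz[y]xyzy_   read y → write z, move →, go to q0
q0 | zzz[x]yzy_   read x → write y, move ←, go to q0
q0 | zz[z]yyzy_   read z → write y, move ·, go to q1
q1 | zz[y]yyzy_   read y → write z, move →, go to q0
q0 | zzz[y]yzy_   read y → write y, move ·, go to q1
q1 | zzz[y]yzy_   read y → write z, move →, go to q0
q0 | zzzz[y]zy_   read y → write y, move ·, go to q1
q1 | zzzz[y]zy_   read y → write z, move →, go to q0
q0 | zzzzz[z]y_   read z → write y, move ·, go to q1
q1 | zzzzz[y]y_   read y → write z, move →, go to q0
q0 | zzzzzz[y]_   read y → write y, move ·, go to q1
q1 | zzzzzz[y]_   read y → write z, move →, go to q0
q0 | zzzzzzz[_]   read _ → write _, move ←, go to q0
q0 | zzzzzz[z]_   read z → write y, move ·, go to q1
q1 | zzzzzz[y]_   read y → write z, move →, go to q0
q0 | zzzzzzz[_]   read _ → write _, move ←, go to q0
q0 | zzzzzz[z]_   read z → write y, move ·, go to q1
q1 | zzzzzz[y]_   read y → write z, move →, go to q0
q0 | zzzzzzz[_]   read _ → write _, move ←, go to q0
q0 | zzzzzz[z]_   read z → write y, move ·, go to q1
q1 | zzzzzz[y]_   read y → write z, move →, go to q0
q0 | zzzzzzz[_]   read _ → write _, move ←, go to q0
q0 | zzzzzz[z]_   read z → write y, move ·, go to q1
q1 | zzzzzz[y]_
After 31 steps: state q1, head at 6, tape zzzzzzy.

state q1, head at 6, tape zzzzzzy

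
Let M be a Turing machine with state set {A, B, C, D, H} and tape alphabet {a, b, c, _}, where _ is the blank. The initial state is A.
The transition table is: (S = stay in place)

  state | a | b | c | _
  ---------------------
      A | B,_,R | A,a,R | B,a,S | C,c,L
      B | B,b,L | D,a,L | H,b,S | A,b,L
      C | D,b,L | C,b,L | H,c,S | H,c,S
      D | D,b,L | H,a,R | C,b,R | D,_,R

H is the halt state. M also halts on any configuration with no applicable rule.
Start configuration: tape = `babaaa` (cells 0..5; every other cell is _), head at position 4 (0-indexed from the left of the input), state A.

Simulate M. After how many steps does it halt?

9

state=A head=4 tape=baba[a]a   (A,a)→(B,_,R)
state=B head=5 tape=baba_[a]   (B,a)→(B,b,L)
state=B head=4 tape=baba[_]b   (B,_)→(A,b,L)
state=A head=3 tape=bab[a]bb   (A,a)→(B,_,R)
state=B head=4 tape=bab_[b]b   (B,b)→(D,a,L)
state=D head=3 tape=bab[_]ab   (D,_)→(D,_,R)
state=D head=4 tape=bab_[a]b   (D,a)→(D,b,L)
state=D head=3 tape=bab[_]bb   (D,_)→(D,_,R)
state=D head=4 tape=bab_[b]b   (D,b)→(H,a,R)
state=H head=5 tape=bab_a[b]
M halts after 9 transitions.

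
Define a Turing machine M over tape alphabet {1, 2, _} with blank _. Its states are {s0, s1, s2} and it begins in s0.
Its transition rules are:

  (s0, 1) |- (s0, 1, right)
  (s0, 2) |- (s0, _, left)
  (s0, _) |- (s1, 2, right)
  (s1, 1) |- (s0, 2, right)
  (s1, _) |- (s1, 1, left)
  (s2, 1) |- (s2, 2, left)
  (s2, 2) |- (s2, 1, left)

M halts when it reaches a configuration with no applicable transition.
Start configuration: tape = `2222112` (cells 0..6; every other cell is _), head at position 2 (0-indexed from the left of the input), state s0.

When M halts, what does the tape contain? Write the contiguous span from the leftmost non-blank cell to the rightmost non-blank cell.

s0 | _22[2]2112   read 2 → write _, move left, go to s0
s0 | _2[2]_2112   read 2 → write _, move left, go to s0
s0 | _[2]__2112   read 2 → write _, move left, go to s0
s0 | [_]___2112   read _ → write 2, move right, go to s1
s1 | 2[_]__2112   read _ → write 1, move left, go to s1
s1 | [2]1__2112
The non-blank tape span at halt is 21__2112.

21__2112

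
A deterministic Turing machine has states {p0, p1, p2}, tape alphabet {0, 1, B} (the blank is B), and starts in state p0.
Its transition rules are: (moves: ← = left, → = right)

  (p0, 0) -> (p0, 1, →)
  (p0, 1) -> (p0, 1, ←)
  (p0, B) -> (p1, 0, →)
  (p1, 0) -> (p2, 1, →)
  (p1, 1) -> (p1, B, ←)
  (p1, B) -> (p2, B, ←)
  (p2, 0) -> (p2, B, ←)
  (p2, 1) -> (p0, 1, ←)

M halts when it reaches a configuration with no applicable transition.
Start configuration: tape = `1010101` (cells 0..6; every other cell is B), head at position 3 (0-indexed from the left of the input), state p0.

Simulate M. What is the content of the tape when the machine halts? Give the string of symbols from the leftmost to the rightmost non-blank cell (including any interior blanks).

1B111101

state=p0 head=3 tape=B101[0]101   (p0,0)→(p0,1,→)
state=p0 head=4 tape=B1011[1]01   (p0,1)→(p0,1,←)
state=p0 head=3 tape=B101[1]101   (p0,1)→(p0,1,←)
state=p0 head=2 tape=B10[1]1101   (p0,1)→(p0,1,←)
state=p0 head=1 tape=B1[0]11101   (p0,0)→(p0,1,→)
state=p0 head=2 tape=B11[1]1101   (p0,1)→(p0,1,←)
state=p0 head=1 tape=B1[1]11101   (p0,1)→(p0,1,←)
state=p0 head=0 tape=B[1]111101   (p0,1)→(p0,1,←)
state=p0 head=-1 tape=[B]1111101   (p0,B)→(p1,0,→)
state=p1 head=0 tape=0[1]111101   (p1,1)→(p1,B,←)
state=p1 head=-1 tape=[0]B111101   (p1,0)→(p2,1,→)
state=p2 head=0 tape=1[B]111101
The non-blank tape span at halt is 1B111101.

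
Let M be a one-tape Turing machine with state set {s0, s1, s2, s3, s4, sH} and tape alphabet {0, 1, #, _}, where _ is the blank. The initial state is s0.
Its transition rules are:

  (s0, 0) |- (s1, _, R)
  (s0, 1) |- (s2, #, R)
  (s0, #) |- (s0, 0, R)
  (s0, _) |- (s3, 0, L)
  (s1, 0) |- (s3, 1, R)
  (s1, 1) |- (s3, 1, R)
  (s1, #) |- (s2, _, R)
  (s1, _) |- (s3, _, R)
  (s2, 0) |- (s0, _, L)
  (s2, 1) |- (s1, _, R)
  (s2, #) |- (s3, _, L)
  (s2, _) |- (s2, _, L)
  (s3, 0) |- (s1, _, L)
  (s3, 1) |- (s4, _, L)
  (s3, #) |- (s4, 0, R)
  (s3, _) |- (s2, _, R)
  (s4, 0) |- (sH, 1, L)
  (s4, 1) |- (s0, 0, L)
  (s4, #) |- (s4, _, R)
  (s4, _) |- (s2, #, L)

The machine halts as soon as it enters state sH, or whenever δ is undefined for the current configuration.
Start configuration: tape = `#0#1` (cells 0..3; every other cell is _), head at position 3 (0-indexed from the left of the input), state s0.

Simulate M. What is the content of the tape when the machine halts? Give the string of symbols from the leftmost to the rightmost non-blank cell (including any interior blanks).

01__#

state=s0 head=3 tape=#0#[1]_   (s0,1)→(s2,#,R)
state=s2 head=4 tape=#0##[_]   (s2,_)→(s2,_,L)
state=s2 head=3 tape=#0#[#]_   (s2,#)→(s3,_,L)
state=s3 head=2 tape=#0[#]__   (s3,#)→(s4,0,R)
state=s4 head=3 tape=#00[_]_   (s4,_)→(s2,#,L)
state=s2 head=2 tape=#0[0]#_   (s2,0)→(s0,_,L)
state=s0 head=1 tape=#[0]_#_   (s0,0)→(s1,_,R)
state=s1 head=2 tape=#_[_]#_   (s1,_)→(s3,_,R)
state=s3 head=3 tape=#__[#]_   (s3,#)→(s4,0,R)
state=s4 head=4 tape=#__0[_]   (s4,_)→(s2,#,L)
state=s2 head=3 tape=#__[0]#   (s2,0)→(s0,_,L)
state=s0 head=2 tape=#_[_]_#   (s0,_)→(s3,0,L)
state=s3 head=1 tape=#[_]0_#   (s3,_)→(s2,_,R)
state=s2 head=2 tape=#_[0]_#   (s2,0)→(s0,_,L)
state=s0 head=1 tape=#[_]__#   (s0,_)→(s3,0,L)
state=s3 head=0 tape=[#]0__#   (s3,#)→(s4,0,R)
state=s4 head=1 tape=0[0]__#   (s4,0)→(sH,1,L)
state=sH head=0 tape=[0]1__#
The non-blank tape span at halt is 01__#.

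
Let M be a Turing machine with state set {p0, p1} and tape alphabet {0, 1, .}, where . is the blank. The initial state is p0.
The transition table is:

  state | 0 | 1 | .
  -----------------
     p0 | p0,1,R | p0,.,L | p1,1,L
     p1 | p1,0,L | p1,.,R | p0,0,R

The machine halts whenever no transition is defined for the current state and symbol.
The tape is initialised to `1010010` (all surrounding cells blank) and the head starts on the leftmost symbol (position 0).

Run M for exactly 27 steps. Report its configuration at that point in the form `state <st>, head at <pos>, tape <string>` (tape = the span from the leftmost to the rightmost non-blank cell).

state p0, head at 5, tape 0.0

p0 | ..[1]010010   read 1 → write ., move L, go to p0
p0 | .[.].010010   read . → write 1, move L, go to p1
p1 | [.]1.010010   read . → write 0, move R, go to p0
p0 | 0[1].010010   read 1 → write ., move L, go to p0
p0 | [0]..010010   read 0 → write 1, move R, go to p0
p0 | 1[.].010010   read . → write 1, move L, go to p1
p1 | [1]1.010010   read 1 → write ., move R, go to p1
p1 | .[1].010010   read 1 → write ., move R, go to p1
p1 | ..[.]010010   read . → write 0, move R, go to p0
p0 | ..0[0]10010   read 0 → write 1, move R, go to p0
p0 | ..01[1]0010   read 1 → write ., move L, go to p0
p0 | ..0[1].0010   read 1 → write ., move L, go to p0
p0 | ..[0]..0010   read 0 → write 1, move R, go to p0
p0 | ..1[.].0010   read . → write 1, move L, go to p1
p1 | ..[1]1.0010   read 1 → write ., move R, go to p1
p1 | ...[1].0010   read 1 → write ., move R, go to p1
p1 | ....[.]0010   read . → write 0, move R, go to p0
p0 | ....0[0]010   read 0 → write 1, move R, go to p0
p0 | ....01[0]10   read 0 → write 1, move R, go to p0
p0 | ....011[1]0   read 1 → write ., move L, go to p0
p0 | ....01[1].0   read 1 → write ., move L, go to p0
p0 | ....0[1]..0   read 1 → write ., move L, go to p0
p0 | ....[0]...0   read 0 → write 1, move R, go to p0
p0 | ....1[.]..0   read . → write 1, move L, go to p1
p1 | ....[1]1..0   read 1 → write ., move R, go to p1
p1 | .....[1]..0   read 1 → write ., move R, go to p1
p1 | ......[.].0   read . → write 0, move R, go to p0
p0 | ......0[.]0
After 27 steps: state p0, head at 5, tape 0.0.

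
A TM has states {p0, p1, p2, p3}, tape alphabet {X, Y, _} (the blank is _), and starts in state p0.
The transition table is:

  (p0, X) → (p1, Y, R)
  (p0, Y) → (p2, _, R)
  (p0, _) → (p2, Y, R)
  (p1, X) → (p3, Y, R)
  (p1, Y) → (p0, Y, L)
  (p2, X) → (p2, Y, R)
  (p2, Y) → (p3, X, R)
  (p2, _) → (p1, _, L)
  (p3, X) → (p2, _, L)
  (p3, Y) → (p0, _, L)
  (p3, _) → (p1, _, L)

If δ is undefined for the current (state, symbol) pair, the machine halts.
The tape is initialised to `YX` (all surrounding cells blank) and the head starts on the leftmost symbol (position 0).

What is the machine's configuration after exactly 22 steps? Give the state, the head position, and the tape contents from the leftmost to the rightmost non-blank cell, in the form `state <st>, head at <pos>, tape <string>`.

state p0, head at 0, tape YY

p0 | [Y]X_   read Y → write _, move R, go to p2
p2 | _[X]_   read X → write Y, move R, go to p2
p2 | _Y[_]   read _ → write _, move L, go to p1
p1 | _[Y]_   read Y → write Y, move L, go to p0
p0 | [_]Y_   read _ → write Y, move R, go to p2
p2 | Y[Y]_   read Y → write X, move R, go to p3
p3 | YX[_]   read _ → write _, move L, go to p1
p1 | Y[X]_   read X → write Y, move R, go to p3
p3 | YY[_]   read _ → write _, move L, go to p1
p1 | Y[Y]_   read Y → write Y, move L, go to p0
p0 | [Y]Y_   read Y → write _, move R, go to p2
p2 | _[Y]_   read Y → write X, move R, go to p3
p3 | _X[_]   read _ → write _, move L, go to p1
p1 | _[X]_   read X → write Y, move R, go to p3
p3 | _Y[_]   read _ → write _, move L, go to p1
p1 | _[Y]_   read Y → write Y, move L, go to p0
p0 | [_]Y_   read _ → write Y, move R, go to p2
p2 | Y[Y]_   read Y → write X, move R, go to p3
p3 | YX[_]   read _ → write _, move L, go to p1
p1 | Y[X]_   read X → write Y, move R, go to p3
p3 | YY[_]   read _ → write _, move L, go to p1
p1 | Y[Y]_   read Y → write Y, move L, go to p0
p0 | [Y]Y_
After 22 steps: state p0, head at 0, tape YY.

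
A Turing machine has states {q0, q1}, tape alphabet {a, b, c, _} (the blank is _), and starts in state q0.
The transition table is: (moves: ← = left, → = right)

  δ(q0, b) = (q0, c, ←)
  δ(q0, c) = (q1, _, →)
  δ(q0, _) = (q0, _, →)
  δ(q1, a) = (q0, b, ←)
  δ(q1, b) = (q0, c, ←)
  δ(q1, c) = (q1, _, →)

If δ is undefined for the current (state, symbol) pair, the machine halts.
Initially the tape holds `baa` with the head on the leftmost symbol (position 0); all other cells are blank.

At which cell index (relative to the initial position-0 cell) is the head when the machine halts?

q0 | _[b]aa_   read b → write c, move ←, go to q0
q0 | [_]caa_   read _ → write _, move →, go to q0
q0 | _[c]aa_   read c → write _, move →, go to q1
q1 | __[a]a_   read a → write b, move ←, go to q0
q0 | _[_]ba_   read _ → write _, move →, go to q0
q0 | __[b]a_   read b → write c, move ←, go to q0
q0 | _[_]ca_   read _ → write _, move →, go to q0
q0 | __[c]a_   read c → write _, move →, go to q1
q1 | ___[a]_   read a → write b, move ←, go to q0
q0 | __[_]b_   read _ → write _, move →, go to q0
q0 | ___[b]_   read b → write c, move ←, go to q0
q0 | __[_]c_   read _ → write _, move →, go to q0
q0 | ___[c]_   read c → write _, move →, go to q1
q1 | ____[_]
At halt the head is at cell 3.

3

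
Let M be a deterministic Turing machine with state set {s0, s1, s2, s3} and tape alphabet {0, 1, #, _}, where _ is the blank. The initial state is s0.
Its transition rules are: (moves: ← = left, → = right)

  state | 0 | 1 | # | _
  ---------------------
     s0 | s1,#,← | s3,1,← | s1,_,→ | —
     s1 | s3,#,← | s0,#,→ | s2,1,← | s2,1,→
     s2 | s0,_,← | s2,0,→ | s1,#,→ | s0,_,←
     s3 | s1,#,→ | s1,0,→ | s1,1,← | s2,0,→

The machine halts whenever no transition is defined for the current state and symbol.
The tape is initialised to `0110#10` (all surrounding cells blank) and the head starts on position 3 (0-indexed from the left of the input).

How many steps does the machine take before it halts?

state=s0 head=3 tape=011[0]#10   (s0,0)→(s1,#,←)
state=s1 head=2 tape=01[1]##10   (s1,1)→(s0,#,→)
state=s0 head=3 tape=01#[#]#10   (s0,#)→(s1,_,→)
state=s1 head=4 tape=01#_[#]10   (s1,#)→(s2,1,←)
state=s2 head=3 tape=01#[_]110   (s2,_)→(s0,_,←)
state=s0 head=2 tape=01[#]_110   (s0,#)→(s1,_,→)
state=s1 head=3 tape=01_[_]110   (s1,_)→(s2,1,→)
state=s2 head=4 tape=01_1[1]10   (s2,1)→(s2,0,→)
state=s2 head=5 tape=01_10[1]0   (s2,1)→(s2,0,→)
state=s2 head=6 tape=01_100[0]   (s2,0)→(s0,_,←)
state=s0 head=5 tape=01_10[0]_   (s0,0)→(s1,#,←)
state=s1 head=4 tape=01_1[0]#_   (s1,0)→(s3,#,←)
state=s3 head=3 tape=01_[1]##_   (s3,1)→(s1,0,→)
state=s1 head=4 tape=01_0[#]#_   (s1,#)→(s2,1,←)
state=s2 head=3 tape=01_[0]1#_   (s2,0)→(s0,_,←)
state=s0 head=2 tape=01[_]_1#_
M halts after 15 transitions.

15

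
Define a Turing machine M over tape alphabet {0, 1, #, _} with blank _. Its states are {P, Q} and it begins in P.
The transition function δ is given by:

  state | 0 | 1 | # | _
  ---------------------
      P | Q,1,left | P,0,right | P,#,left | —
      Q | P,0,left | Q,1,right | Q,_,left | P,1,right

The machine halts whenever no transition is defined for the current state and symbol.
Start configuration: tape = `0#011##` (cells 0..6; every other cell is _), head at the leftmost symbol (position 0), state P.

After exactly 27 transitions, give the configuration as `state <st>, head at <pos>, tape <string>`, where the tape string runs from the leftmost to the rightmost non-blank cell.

state P, head at 7, tape 11111111

P | _[0]#011##_   read 0 → write 1, move left, go to Q
Q | [_]1#011##_   read _ → write 1, move right, go to P
P | 1[1]#011##_   read 1 → write 0, move right, go to P
P | 10[#]011##_   read # → write #, move left, go to P
P | 1[0]#011##_   read 0 → write 1, move left, go to Q
Q | [1]1#011##_   read 1 → write 1, move right, go to Q
Q | 1[1]#011##_   read 1 → write 1, move right, go to Q
Q | 11[#]011##_   read # → write _, move left, go to Q
Q | 1[1]_011##_   read 1 → write 1, move right, go to Q
Q | 11[_]011##_   read _ → write 1, move right, go to P
P | 111[0]11##_   read 0 → write 1, move left, go to Q
Q | 11[1]111##_   read 1 → write 1, move right, go to Q
Q | 111[1]11##_   read 1 → write 1, move right, go to Q
Q | 1111[1]1##_   read 1 → write 1, move right, go to Q
Q | 11111[1]##_   read 1 → write 1, move right, go to Q
Q | 111111[#]#_   read # → write _, move left, go to Q
Q | 11111[1]_#_   read 1 → write 1, move right, go to Q
Q | 111111[_]#_   read _ → write 1, move right, go to P
P | 1111111[#]_   read # → write #, move left, go to P
P | 111111[1]#_   read 1 → write 0, move right, go to P
P | 1111110[#]_   read # → write #, move left, go to P
P | 111111[0]#_   read 0 → write 1, move left, go to Q
Q | 11111[1]1#_   read 1 → write 1, move right, go to Q
Q | 111111[1]#_   read 1 → write 1, move right, go to Q
Q | 1111111[#]_   read # → write _, move left, go to Q
Q | 111111[1]__   read 1 → write 1, move right, go to Q
Q | 1111111[_]_   read _ → write 1, move right, go to P
P | 11111111[_]
After 27 steps: state P, head at 7, tape 11111111.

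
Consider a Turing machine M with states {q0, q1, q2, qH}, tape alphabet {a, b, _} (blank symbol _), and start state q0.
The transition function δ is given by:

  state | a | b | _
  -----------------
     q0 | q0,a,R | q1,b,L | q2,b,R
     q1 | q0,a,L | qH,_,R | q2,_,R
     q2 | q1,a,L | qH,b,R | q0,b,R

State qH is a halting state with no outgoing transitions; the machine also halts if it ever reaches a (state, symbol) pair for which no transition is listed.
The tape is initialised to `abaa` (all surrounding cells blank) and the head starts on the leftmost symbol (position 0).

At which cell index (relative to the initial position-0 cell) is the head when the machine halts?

state=q0 head=0 tape=_[a]baa   (q0,a)→(q0,a,R)
state=q0 head=1 tape=_a[b]aa   (q0,b)→(q1,b,L)
state=q1 head=0 tape=_[a]baa   (q1,a)→(q0,a,L)
state=q0 head=-1 tape=[_]abaa   (q0,_)→(q2,b,R)
state=q2 head=0 tape=b[a]baa   (q2,a)→(q1,a,L)
state=q1 head=-1 tape=[b]abaa   (q1,b)→(qH,_,R)
state=qH head=0 tape=_[a]baa
At halt the head is at cell 0.

0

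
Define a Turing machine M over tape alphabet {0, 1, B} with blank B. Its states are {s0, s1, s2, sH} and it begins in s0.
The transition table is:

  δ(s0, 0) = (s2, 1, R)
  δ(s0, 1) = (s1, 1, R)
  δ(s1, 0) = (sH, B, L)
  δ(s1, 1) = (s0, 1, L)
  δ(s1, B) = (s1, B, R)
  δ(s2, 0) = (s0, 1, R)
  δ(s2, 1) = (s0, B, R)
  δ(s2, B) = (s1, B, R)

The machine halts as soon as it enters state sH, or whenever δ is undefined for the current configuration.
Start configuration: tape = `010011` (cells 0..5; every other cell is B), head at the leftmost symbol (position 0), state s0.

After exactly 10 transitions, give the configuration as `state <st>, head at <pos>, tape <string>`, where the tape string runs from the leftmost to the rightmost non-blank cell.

s0 | [0]10011   read 0 → write 1, move R, go to s2
s2 | 1[1]0011   read 1 → write B, move R, go to s0
s0 | 1B[0]011   read 0 → write 1, move R, go to s2
s2 | 1B1[0]11   read 0 → write 1, move R, go to s0
s0 | 1B11[1]1   read 1 → write 1, move R, go to s1
s1 | 1B111[1]   read 1 → write 1, move L, go to s0
s0 | 1B11[1]1   read 1 → write 1, move R, go to s1
s1 | 1B111[1]   read 1 → write 1, move L, go to s0
s0 | 1B11[1]1   read 1 → write 1, move R, go to s1
s1 | 1B111[1]   read 1 → write 1, move L, go to s0
s0 | 1B11[1]1
After 10 steps: state s0, head at 4, tape 1B1111.

state s0, head at 4, tape 1B1111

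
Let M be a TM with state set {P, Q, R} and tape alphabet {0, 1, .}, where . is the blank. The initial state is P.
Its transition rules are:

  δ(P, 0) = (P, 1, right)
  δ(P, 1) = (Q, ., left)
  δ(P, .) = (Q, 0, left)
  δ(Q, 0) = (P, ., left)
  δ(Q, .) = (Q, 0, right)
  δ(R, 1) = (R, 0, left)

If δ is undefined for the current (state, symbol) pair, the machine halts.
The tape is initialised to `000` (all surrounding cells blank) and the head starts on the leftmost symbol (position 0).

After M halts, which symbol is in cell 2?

state=P head=0 tape=[0]00.   (P,0)→(P,1,right)
state=P head=1 tape=1[0]0.   (P,0)→(P,1,right)
state=P head=2 tape=11[0].   (P,0)→(P,1,right)
state=P head=3 tape=111[.]   (P,.)→(Q,0,left)
state=Q head=2 tape=11[1]0
Cell 2 holds 1 when M halts.

1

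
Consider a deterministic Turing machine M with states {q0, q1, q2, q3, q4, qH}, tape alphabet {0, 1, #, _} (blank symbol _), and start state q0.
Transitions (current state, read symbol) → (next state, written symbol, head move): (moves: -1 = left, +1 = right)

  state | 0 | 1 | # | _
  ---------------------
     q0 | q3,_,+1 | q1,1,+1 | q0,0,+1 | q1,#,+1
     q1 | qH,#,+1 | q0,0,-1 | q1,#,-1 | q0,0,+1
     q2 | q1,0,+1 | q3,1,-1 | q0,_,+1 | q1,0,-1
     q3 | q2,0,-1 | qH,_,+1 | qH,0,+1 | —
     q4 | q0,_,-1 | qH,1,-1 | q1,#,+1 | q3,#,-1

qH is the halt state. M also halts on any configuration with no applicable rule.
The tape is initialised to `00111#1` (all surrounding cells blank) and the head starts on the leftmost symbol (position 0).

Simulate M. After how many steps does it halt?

8

q0 | _[0]0111#1   read 0 → write _, move +1, go to q3
q3 | __[0]111#1   read 0 → write 0, move -1, go to q2
q2 | _[_]0111#1   read _ → write 0, move -1, go to q1
q1 | [_]00111#1   read _ → write 0, move +1, go to q0
q0 | 0[0]0111#1   read 0 → write _, move +1, go to q3
q3 | 0_[0]111#1   read 0 → write 0, move -1, go to q2
q2 | 0[_]0111#1   read _ → write 0, move -1, go to q1
q1 | [0]00111#1   read 0 → write #, move +1, go to qH
qH | #[0]0111#1
M halts after 8 transitions.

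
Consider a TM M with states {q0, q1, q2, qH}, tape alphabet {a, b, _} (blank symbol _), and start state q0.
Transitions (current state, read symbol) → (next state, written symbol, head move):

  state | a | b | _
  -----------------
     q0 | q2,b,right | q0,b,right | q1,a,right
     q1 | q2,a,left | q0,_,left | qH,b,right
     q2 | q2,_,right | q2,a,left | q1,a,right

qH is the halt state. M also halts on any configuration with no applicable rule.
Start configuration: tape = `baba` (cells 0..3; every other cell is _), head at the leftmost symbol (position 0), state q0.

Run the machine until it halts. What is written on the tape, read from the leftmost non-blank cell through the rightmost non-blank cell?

ab

q0 | _[b]aba___   read b → write b, move right, go to q0
q0 | _b[a]ba___   read a → write b, move right, go to q2
q2 | _bb[b]a___   read b → write a, move left, go to q2
q2 | _b[b]aa___   read b → write a, move left, go to q2
q2 | _[b]aaa___   read b → write a, move left, go to q2
q2 | [_]aaaa___   read _ → write a, move right, go to q1
q1 | a[a]aaa___   read a → write a, move left, go to q2
q2 | [a]aaaa___   read a → write _, move right, go to q2
q2 | _[a]aaa___   read a → write _, move right, go to q2
q2 | __[a]aa___   read a → write _, move right, go to q2
q2 | ___[a]a___   read a → write _, move right, go to q2
q2 | ____[a]___   read a → write _, move right, go to q2
q2 | _____[_]__   read _ → write a, move right, go to q1
q1 | _____a[_]_   read _ → write b, move right, go to qH
qH | _____ab[_]
The non-blank tape span at halt is ab.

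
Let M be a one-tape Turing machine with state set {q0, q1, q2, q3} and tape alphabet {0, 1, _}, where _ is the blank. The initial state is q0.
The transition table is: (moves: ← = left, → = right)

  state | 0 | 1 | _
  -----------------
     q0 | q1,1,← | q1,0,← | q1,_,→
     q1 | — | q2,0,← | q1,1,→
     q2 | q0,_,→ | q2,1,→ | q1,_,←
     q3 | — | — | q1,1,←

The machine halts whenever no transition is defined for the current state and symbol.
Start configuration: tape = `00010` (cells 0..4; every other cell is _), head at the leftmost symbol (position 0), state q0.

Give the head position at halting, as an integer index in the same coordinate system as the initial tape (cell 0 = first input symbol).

3

state=q0 head=0 tape=_[0]0010   (q0,0)→(q1,1,←)
state=q1 head=-1 tape=[_]10010   (q1,_)→(q1,1,→)
state=q1 head=0 tape=1[1]0010   (q1,1)→(q2,0,←)
state=q2 head=-1 tape=[1]00010   (q2,1)→(q2,1,→)
state=q2 head=0 tape=1[0]0010   (q2,0)→(q0,_,→)
state=q0 head=1 tape=1_[0]010   (q0,0)→(q1,1,←)
state=q1 head=0 tape=1[_]1010   (q1,_)→(q1,1,→)
state=q1 head=1 tape=11[1]010   (q1,1)→(q2,0,←)
state=q2 head=0 tape=1[1]0010   (q2,1)→(q2,1,→)
state=q2 head=1 tape=11[0]010   (q2,0)→(q0,_,→)
state=q0 head=2 tape=11_[0]10   (q0,0)→(q1,1,←)
state=q1 head=1 tape=11[_]110   (q1,_)→(q1,1,→)
state=q1 head=2 tape=111[1]10   (q1,1)→(q2,0,←)
state=q2 head=1 tape=11[1]010   (q2,1)→(q2,1,→)
state=q2 head=2 tape=111[0]10   (q2,0)→(q0,_,→)
state=q0 head=3 tape=111_[1]0   (q0,1)→(q1,0,←)
state=q1 head=2 tape=111[_]00   (q1,_)→(q1,1,→)
state=q1 head=3 tape=1111[0]0
At halt the head is at cell 3.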